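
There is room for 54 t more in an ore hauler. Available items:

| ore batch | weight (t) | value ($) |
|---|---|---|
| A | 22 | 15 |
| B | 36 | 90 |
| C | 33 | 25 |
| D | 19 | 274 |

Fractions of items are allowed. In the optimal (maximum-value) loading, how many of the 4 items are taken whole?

1

Greedy by value/weight ratio, highest first.
Ratios (sorted): D 14.42, B 2.50, C 0.76, A 0.68
take D (19 @ 274); take 35/36 of B → 87.50. Capacity used 54/54.
1 item(s) taken whole; one partial (take 35/36 of B).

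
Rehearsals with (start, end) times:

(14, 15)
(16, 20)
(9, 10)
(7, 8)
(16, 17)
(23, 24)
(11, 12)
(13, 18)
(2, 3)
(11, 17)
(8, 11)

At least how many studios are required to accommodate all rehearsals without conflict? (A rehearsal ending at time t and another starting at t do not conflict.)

The answer is the maximum number of intervals overlapping at any instant.
Events (time:±→running): 2:+→1 3:-→0 7:+→1 8:-→0 8:+→1 9:+→2 10:-→1 11:-→0 11:+→1 11:+→2 12:-→1 13:+→2 14:+→3 15:-→2 16:+→3 16:+→4 … peak 4.

4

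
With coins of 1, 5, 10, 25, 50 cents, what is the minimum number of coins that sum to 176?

Use the largest denomination that fits, subtract, and repeat.
176 − 3×50→26 − 1×25→1 − 1×1→0
Total coins = 3 + 1 + 1 = 5

5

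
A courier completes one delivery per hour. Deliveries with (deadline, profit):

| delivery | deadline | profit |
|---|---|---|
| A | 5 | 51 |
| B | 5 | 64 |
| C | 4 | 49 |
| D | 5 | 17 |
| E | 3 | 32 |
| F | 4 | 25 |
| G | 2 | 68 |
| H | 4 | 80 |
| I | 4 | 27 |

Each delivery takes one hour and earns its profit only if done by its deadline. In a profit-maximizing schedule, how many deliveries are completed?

5

Profit order: H=80 G=68 B=64 A=51 C=49 E=32 I=27 F=25 D=17
Assign: H→slot 4, G→slot 2, B→slot 5, A→slot 3, C→slot 1, E skipped, I skipped, F skipped, D skipped.
Slots: [1:C] [2:G] [3:A] [4:H] [5:B]
5 of 9 scheduled.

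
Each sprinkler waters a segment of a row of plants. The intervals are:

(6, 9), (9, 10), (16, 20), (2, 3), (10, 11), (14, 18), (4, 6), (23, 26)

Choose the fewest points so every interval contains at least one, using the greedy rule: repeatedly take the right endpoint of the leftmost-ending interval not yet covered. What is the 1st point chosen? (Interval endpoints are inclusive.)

3

Sort by right endpoint; whenever an interval is uncovered, place a point at its right end.
Sorted: [2,3] [4,6] [6,9] [9,10] [10,11] [14,18] [16,20] [23,26]
{[2,3]} hit by 3; {[4,6],[6,9]} hit by 6; {[9,10],[10,11]} hit by 10; {[14,18],[16,20]} hit by 18; {[23,26]} hit by 26.
Points: 3, 6, 10, 18, 26 (5 total).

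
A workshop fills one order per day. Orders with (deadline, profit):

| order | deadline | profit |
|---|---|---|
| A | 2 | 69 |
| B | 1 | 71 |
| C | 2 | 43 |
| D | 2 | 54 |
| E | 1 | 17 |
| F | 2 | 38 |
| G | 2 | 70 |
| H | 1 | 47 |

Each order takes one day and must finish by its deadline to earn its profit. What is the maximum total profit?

Take jobs in profit order; each goes to the latest open slot no later than its deadline.
By profit: B(d1,71), G(d2,70), A(d2,69), D(d2,54), H(d1,47), C(d2,43), F(d2,38), E(d1,17)
B→slot 1; G→slot 2; A skipped; D skipped; H skipped; C skipped; F skipped; E skipped.
Profit = 71 + 70 = 141

141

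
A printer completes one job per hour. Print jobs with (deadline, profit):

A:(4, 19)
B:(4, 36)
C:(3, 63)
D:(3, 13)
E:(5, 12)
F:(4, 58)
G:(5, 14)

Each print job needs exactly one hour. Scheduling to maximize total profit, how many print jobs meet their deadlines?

5

Sort by profit descending; place each in the latest free slot ≤ its deadline.
Profit order: C=63 F=58 B=36 A=19 G=14 D=13 E=12
Assign: C→slot 3, F→slot 4, B→slot 2, A→slot 1, G→slot 5, D skipped, E skipped.
Slots: [1:A] [2:B] [3:C] [4:F] [5:G]
5 of 7 scheduled.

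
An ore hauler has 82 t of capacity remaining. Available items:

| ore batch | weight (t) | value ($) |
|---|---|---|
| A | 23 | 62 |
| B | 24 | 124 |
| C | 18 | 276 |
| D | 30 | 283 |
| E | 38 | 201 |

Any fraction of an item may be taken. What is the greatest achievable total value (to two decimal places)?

738.84

Order: C (276/18=15.33) > D (283/30=9.43) > E (201/38=5.29) > B (124/24=5.17) > A (62/23=2.70)
Fill: take C (18 @ 276) → take D (30 @ 283) → take 34/38 of E → 179.84; 82/82 used.
Total value = 738.84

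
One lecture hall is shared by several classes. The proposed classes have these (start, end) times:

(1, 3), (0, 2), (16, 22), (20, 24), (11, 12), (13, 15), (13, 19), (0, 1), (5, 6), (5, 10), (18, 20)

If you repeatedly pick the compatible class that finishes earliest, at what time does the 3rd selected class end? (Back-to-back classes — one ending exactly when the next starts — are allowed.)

Order by finish time; keep every interval that doesn't clash with the previous kept one.
Sorted by end: (0,1)  (0,2)  (1,3)  (5,6)  (5,10)  (11,12)  (13,15)  (13,19)  (18,20)  (16,22)  (20,24)
take (0,1); take (1,3); take (5,6); skip (5,10); take (11,12); take (13,15); skip (13,19); take (18,20); skip (16,22); take (20,24).
Selected: (0,1) (1,3) (5,6) (11,12) (13,15) (18,20) (20,24)

6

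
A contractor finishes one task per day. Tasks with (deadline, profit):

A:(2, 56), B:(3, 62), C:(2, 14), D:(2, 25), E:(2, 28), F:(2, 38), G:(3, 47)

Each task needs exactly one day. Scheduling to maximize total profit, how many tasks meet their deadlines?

3

Take jobs in profit order; each goes to the latest open slot no later than its deadline.
Profit order: B=62 A=56 G=47 F=38 E=28 D=25 C=14
Assign: B→slot 3, A→slot 2, G→slot 1, F skipped, E skipped, D skipped, C skipped.
Slots: [1:G] [2:A] [3:B]
3 of 7 scheduled.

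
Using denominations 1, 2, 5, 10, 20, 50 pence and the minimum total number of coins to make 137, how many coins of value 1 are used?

Greedy: take as many of the largest coin as possible, then repeat with the remainder.
137 − 2×50→37 − 1×20→17 − 1×10→7 − 1×5→2 − 1×2→0
Count of 1: 0

0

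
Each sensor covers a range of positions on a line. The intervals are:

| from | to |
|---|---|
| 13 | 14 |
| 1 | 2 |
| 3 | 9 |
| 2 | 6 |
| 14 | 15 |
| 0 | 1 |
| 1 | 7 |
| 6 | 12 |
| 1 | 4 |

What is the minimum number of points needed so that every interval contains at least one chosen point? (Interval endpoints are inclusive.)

Sorted: [0,1] [1,2] [1,4] [2,6] [1,7] [3,9] [6,12] [13,14] [14,15]
{[0,1],[1,2],[1,4]} hit by 1; {[2,6],[1,7],[3,9],[6,12]} hit by 6; {[13,14],[14,15]} hit by 14.
Points: 1, 6, 14 (3 total).

3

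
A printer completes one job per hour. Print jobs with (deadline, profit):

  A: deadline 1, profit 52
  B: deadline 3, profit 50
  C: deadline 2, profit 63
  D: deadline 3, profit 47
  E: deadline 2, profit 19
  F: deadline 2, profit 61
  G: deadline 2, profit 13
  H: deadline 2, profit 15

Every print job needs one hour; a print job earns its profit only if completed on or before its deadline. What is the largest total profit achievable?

By profit: C(d2,63), F(d2,61), A(d1,52), B(d3,50), D(d3,47), E(d2,19), H(d2,15), G(d2,13)
C→slot 2; F→slot 1; A skipped; B→slot 3; D skipped; E skipped; H skipped; G skipped.
Profit = 61 + 63 + 50 = 174

174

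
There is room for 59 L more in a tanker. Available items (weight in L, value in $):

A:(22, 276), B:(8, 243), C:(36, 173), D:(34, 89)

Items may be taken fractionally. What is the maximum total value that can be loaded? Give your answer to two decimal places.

658.36

Greedy by value/weight ratio, highest first.
Ratios (sorted): B 30.38, A 12.55, C 4.81, D 2.62
take B (8 @ 243); take A (22 @ 276); take 29/36 of C → 139.36. Capacity used 59/59.
Total value = 658.36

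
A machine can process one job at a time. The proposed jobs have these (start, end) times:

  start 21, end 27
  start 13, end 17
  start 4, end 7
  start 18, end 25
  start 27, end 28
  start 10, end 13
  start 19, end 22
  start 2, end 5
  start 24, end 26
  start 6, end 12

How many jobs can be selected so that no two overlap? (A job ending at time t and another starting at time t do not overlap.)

By end time: (2,5), (4,7), (6,12), (10,13), (13,17), (19,22), (18,25), (24,26), (21,27), (27,28).
Pick (2,5); next start ≥ 5 → (6,12); next start ≥ 12 → (13,17); next start ≥ 17 → (19,22); next start ≥ 22 → (24,26); next start ≥ 26 → (27,28).
Selected 6 jobs.

6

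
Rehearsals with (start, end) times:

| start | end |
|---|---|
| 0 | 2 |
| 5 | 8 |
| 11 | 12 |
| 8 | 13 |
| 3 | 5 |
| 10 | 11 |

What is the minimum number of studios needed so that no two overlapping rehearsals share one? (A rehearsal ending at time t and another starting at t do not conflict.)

Events (time:±→running): 0:+→1 2:-→0 3:+→1 5:-→0 5:+→1 8:-→0 8:+→1 10:+→2 … peak 2.

2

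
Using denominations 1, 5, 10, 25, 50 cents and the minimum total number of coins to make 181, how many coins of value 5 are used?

Use the largest denomination that fits, subtract, and repeat.
181 − 3×50→31 − 1×25→6 − 1×5→1 − 1×1→0
Count of 5: 1

1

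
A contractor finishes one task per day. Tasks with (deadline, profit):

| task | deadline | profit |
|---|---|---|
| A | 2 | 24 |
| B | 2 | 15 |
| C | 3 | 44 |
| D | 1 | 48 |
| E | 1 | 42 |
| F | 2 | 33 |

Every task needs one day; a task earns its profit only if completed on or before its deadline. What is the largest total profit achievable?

125

By profit: D(d1,48), C(d3,44), E(d1,42), F(d2,33), A(d2,24), B(d2,15)
D→slot 1; C→slot 3; E skipped; F→slot 2; A skipped; B skipped.
Profit = 48 + 33 + 44 = 125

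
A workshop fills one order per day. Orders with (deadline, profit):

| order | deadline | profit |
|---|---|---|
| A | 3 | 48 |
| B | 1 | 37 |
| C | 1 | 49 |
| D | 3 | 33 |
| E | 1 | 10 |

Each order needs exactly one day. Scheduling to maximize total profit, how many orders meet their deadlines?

Take jobs in profit order; each goes to the latest open slot no later than its deadline.
Profit order: C=49 A=48 B=37 D=33 E=10
Assign: C→slot 1, A→slot 3, B skipped, D→slot 2, E skipped.
Slots: [1:C] [2:D] [3:A]
3 of 5 scheduled.

3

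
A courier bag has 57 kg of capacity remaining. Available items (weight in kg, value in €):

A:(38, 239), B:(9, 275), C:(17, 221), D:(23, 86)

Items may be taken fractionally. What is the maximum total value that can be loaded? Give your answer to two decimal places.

690.97

Sort by value per unit weight and fill in that order.
Order: B (275/9=30.56) > C (221/17=13.00) > A (239/38=6.29) > D (86/23=3.74)
Fill: take B (9 @ 275) → take C (17 @ 221) → take 31/38 of A → 194.97; 57/57 used.
Total value = 690.97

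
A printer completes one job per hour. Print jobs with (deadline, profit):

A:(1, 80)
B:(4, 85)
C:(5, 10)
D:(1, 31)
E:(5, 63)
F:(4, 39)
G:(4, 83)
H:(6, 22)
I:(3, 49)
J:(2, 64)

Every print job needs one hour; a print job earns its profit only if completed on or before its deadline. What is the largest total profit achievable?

Sort by profit descending; place each in the latest free slot ≤ its deadline.
Profit order: B=85 G=83 A=80 J=64 E=63 I=49 F=39 D=31 H=22 C=10
Assign: B→slot 4, G→slot 3, A→slot 1, J→slot 2, E→slot 5, I skipped, F skipped, D skipped, H→slot 6, C skipped.
Slots: [1:A] [2:J] [3:G] [4:B] [5:E] [6:H]
Profit = 80 + 64 + 83 + 85 + 63 + 22 = 397

397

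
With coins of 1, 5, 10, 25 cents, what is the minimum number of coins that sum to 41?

41 = 1×25 + 1×10 + 1×5 + 1×1
Total coins = 1 + 1 + 1 + 1 = 4

4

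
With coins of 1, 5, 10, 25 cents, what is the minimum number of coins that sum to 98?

98 − 3×25→23 − 2×10→3 − 3×1→0
Total coins = 3 + 2 + 3 = 8

8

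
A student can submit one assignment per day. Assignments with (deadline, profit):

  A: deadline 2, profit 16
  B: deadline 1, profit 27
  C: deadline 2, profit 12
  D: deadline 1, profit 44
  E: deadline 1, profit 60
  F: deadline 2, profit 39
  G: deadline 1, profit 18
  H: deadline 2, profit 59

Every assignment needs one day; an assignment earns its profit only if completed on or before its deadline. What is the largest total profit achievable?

Sort by profit descending; place each in the latest free slot ≤ its deadline.
By profit: E(d1,60), H(d2,59), D(d1,44), F(d2,39), B(d1,27), G(d1,18), A(d2,16), C(d2,12)
E→slot 1; H→slot 2; D skipped; F skipped; B skipped; G skipped; A skipped; C skipped.
Profit = 60 + 59 = 119

119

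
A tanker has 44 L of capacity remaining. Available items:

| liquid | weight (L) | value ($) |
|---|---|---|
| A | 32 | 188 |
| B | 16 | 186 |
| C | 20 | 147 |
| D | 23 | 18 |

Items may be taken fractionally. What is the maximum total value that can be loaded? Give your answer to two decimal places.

380.00

Order: B (186/16=11.62) > C (147/20=7.35) > A (188/32=5.88) > D (18/23=0.78)
Fill: take B (16 @ 186) → take C (20 @ 147) → take 8/32 of A → 47.00; 44/44 used.
Total value = 380.00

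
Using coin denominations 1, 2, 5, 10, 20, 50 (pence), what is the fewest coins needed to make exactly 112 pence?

112 − 2×50→12 − 1×10→2 − 1×2→0
Total coins = 2 + 1 + 1 = 4

4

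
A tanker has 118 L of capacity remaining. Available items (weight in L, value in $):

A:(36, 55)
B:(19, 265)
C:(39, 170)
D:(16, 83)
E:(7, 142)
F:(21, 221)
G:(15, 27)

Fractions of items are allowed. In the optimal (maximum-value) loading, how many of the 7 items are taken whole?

Sort by value per unit weight and fill in that order.
Order: E (142/7=20.29) > B (265/19=13.95) > F (221/21=10.52) > D (83/16=5.19) > C (170/39=4.36) > G (27/15=1.80) > A (55/36=1.53)
Fill: take E (7 @ 142) → take B (19 @ 265) → take F (21 @ 221) → take D (16 @ 83) → take C (39 @ 170) → take G (15 @ 27) → take 1/36 of A → 1.53; 118/118 used.
6 item(s) taken whole; one partial (take 1/36 of A).

6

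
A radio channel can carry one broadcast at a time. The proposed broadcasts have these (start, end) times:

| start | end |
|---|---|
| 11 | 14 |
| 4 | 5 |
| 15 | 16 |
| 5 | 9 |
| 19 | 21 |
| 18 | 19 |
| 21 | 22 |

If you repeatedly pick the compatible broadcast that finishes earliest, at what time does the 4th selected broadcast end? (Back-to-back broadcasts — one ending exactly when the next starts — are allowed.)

16

Greedy by earliest finish: after sorting by end time, pick each interval compatible with the last pick.
By end time: (4,5), (5,9), (11,14), (15,16), (18,19), (19,21), (21,22).
Pick (4,5); next start ≥ 5 → (5,9); next start ≥ 9 → (11,14); next start ≥ 14 → (15,16); next start ≥ 16 → (18,19); next start ≥ 19 → (19,21); next start ≥ 21 → (21,22).
Selected: (4,5) (5,9) (11,14) (15,16) (18,19) (19,21) (21,22)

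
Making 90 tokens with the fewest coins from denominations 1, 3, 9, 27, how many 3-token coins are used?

Greedy: take as many of the largest coin as possible, then repeat with the remainder.
90 = 3×27 + 1×9
Count of 3: 0

0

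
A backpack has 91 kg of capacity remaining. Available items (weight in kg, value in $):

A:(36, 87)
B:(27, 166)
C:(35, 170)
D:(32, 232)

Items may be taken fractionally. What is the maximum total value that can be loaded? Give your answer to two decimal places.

Sort by value per unit weight and fill in that order.
Ratios (sorted): D 7.25, B 6.15, C 4.86, A 2.42
take D (32 @ 232); take B (27 @ 166); take 32/35 of C → 155.43. Capacity used 91/91.
Total value = 553.43

553.43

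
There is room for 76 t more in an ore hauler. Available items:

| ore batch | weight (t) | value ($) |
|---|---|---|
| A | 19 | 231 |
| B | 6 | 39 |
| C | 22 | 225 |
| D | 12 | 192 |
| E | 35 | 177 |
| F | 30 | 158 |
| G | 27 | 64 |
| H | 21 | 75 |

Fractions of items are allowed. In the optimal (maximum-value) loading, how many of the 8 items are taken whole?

Sort by value per unit weight and fill in that order.
Order: D (192/12=16.00) > A (231/19=12.16) > C (225/22=10.23) > B (39/6=6.50) > F (158/30=5.27) > E (177/35=5.06) > H (75/21=3.57) > G (64/27=2.37)
Fill: take D (12 @ 192) → take A (19 @ 231) → take C (22 @ 225) → take B (6 @ 39) → take 17/30 of F → 89.53; 76/76 used.
4 item(s) taken whole; one partial (take 17/30 of F).

4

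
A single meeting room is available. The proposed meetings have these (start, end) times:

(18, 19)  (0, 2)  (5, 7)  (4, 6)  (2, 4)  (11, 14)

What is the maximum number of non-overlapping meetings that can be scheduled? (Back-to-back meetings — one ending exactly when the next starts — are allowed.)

5

Sorted by end: (0,2)  (2,4)  (4,6)  (5,7)  (11,14)  (18,19)
take (0,2); take (2,4); take (4,6); take (11,14); take (18,19).
Selected 5 meetings.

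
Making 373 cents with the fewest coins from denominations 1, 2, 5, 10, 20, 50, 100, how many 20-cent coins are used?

373 − 3×100→73 − 1×50→23 − 1×20→3 − 1×2→1 − 1×1→0
Count of 20: 1

1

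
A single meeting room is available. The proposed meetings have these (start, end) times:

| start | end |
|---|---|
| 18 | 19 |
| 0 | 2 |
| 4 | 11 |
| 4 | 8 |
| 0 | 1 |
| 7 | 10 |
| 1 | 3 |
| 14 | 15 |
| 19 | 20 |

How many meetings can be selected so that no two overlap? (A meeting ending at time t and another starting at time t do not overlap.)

6

By end time: (0,1), (0,2), (1,3), (4,8), (7,10), (4,11), (14,15), (18,19), (19,20).
Pick (0,1); next start ≥ 1 → (1,3); next start ≥ 3 → (4,8); next start ≥ 8 → (14,15); next start ≥ 15 → (18,19); next start ≥ 19 → (19,20).
Selected 6 meetings.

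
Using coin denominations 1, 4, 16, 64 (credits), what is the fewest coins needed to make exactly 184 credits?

7

Use the largest denomination that fits, subtract, and repeat.
184 = 2×64 + 3×16 + 2×4
Total coins = 2 + 3 + 2 = 7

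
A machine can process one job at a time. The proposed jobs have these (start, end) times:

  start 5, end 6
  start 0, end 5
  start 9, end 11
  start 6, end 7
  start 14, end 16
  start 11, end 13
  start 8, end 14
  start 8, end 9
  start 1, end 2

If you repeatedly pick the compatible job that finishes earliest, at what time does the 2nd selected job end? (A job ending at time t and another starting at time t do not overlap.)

Greedy by earliest finish: after sorting by end time, pick each interval compatible with the last pick.
By end time: (1,2), (0,5), (5,6), (6,7), (8,9), (9,11), (11,13), (8,14), (14,16).
Pick (1,2); next start ≥ 2 → (5,6); next start ≥ 6 → (6,7); next start ≥ 7 → (8,9); next start ≥ 9 → (9,11); next start ≥ 11 → (11,13); next start ≥ 13 → (14,16).
Selected: (1,2) (5,6) (6,7) (8,9) (9,11) (11,13) (14,16)

6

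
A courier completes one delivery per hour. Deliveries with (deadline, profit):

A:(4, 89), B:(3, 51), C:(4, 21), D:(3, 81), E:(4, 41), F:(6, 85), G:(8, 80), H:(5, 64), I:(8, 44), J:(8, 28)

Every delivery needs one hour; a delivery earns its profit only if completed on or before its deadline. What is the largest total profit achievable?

Take jobs in profit order; each goes to the latest open slot no later than its deadline.
By profit: A(d4,89), F(d6,85), D(d3,81), G(d8,80), H(d5,64), B(d3,51), I(d8,44), E(d4,41), J(d8,28), C(d4,21)
A→slot 4; F→slot 6; D→slot 3; G→slot 8; H→slot 5; B→slot 2; I→slot 7; E→slot 1; J skipped; C skipped.
Profit = 41 + 51 + 81 + 89 + 64 + 85 + 44 + 80 = 535

535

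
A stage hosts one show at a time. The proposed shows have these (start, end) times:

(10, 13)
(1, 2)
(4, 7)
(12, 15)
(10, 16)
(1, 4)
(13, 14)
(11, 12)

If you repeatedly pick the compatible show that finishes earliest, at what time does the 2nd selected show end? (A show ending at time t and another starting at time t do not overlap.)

By end time: (1,2), (1,4), (4,7), (11,12), (10,13), (13,14), (12,15), (10,16).
Pick (1,2); next start ≥ 2 → (4,7); next start ≥ 7 → (11,12); next start ≥ 12 → (13,14).
Selected: (1,2) (4,7) (11,12) (13,14)

7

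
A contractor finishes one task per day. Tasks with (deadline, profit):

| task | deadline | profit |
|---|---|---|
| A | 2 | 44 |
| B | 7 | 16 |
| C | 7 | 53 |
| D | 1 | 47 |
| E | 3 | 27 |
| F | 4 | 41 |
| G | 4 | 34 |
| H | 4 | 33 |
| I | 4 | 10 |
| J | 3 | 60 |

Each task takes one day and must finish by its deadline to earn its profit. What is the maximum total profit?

Sort by profit descending; place each in the latest free slot ≤ its deadline.
Profit order: J=60 C=53 D=47 A=44 F=41 G=34 H=33 E=27 B=16 I=10
Assign: J→slot 3, C→slot 7, D→slot 1, A→slot 2, F→slot 4, G skipped, H skipped, E skipped, B→slot 6, I skipped.
Slots: [1:D] [2:A] [3:J] [4:F] [6:B] [7:C]
Profit = 47 + 44 + 60 + 41 + 16 + 53 = 261

261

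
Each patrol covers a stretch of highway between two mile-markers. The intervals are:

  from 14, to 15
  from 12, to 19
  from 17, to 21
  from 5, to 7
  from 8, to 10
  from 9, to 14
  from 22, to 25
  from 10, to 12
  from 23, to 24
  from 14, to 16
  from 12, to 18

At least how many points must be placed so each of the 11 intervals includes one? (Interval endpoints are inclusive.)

5

Sorted: [5,7] [8,10] [10,12] [9,14] [14,15] [14,16] [12,18] [12,19] [17,21] [23,24] [22,25]
{[5,7]} hit by 7; {[8,10],[10,12],[9,14]} hit by 10; {[14,15],[14,16],[12,18],[12,19]} hit by 15; {[17,21]} hit by 21; {[23,24],[22,25]} hit by 24.
Points: 7, 10, 15, 21, 24 (5 total).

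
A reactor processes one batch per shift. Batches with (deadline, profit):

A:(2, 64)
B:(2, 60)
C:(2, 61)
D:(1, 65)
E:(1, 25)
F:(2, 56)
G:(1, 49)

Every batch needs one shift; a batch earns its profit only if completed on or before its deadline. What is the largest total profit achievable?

129

Sort by profit descending; place each in the latest free slot ≤ its deadline.
Profit order: D=65 A=64 C=61 B=60 F=56 G=49 E=25
Assign: D→slot 1, A→slot 2, C skipped, B skipped, F skipped, G skipped, E skipped.
Slots: [1:D] [2:A]
Profit = 65 + 64 = 129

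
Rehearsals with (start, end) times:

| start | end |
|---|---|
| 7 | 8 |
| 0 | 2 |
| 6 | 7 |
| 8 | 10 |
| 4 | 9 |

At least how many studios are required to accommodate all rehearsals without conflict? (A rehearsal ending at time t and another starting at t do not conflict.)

The answer is the maximum number of intervals overlapping at any instant.
Events (time:±→running): 0:+→1 2:-→0 4:+→1 6:+→2 … peak 2.

2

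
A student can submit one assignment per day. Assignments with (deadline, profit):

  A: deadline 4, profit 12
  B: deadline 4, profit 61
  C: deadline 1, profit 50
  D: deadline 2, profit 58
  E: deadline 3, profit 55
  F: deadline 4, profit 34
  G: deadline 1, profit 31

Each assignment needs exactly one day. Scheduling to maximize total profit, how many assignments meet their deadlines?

Sort by profit descending; place each in the latest free slot ≤ its deadline.
By profit: B(d4,61), D(d2,58), E(d3,55), C(d1,50), F(d4,34), G(d1,31), A(d4,12)
B→slot 4; D→slot 2; E→slot 3; C→slot 1; F skipped; G skipped; A skipped.
4 of 7 scheduled.

4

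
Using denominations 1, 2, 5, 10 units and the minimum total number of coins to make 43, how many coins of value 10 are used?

Greedy: take as many of the largest coin as possible, then repeat with the remainder.
43 − 4×10→3 − 1×2→1 − 1×1→0
Count of 10: 4

4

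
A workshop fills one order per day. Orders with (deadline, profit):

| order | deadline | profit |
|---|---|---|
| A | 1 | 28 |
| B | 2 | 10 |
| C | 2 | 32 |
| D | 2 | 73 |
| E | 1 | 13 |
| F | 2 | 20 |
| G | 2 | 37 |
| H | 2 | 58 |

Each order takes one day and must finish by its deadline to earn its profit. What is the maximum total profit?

131

Take jobs in profit order; each goes to the latest open slot no later than its deadline.
By profit: D(d2,73), H(d2,58), G(d2,37), C(d2,32), A(d1,28), F(d2,20), E(d1,13), B(d2,10)
D→slot 2; H→slot 1; G skipped; C skipped; A skipped; F skipped; E skipped; B skipped.
Profit = 58 + 73 = 131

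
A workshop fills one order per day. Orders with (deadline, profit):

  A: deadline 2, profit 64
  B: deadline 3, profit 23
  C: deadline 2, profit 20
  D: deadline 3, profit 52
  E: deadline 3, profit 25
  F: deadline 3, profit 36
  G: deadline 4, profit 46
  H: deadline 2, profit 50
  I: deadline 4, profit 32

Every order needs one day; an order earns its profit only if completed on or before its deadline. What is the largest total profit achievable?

By profit: A(d2,64), D(d3,52), H(d2,50), G(d4,46), F(d3,36), I(d4,32), E(d3,25), B(d3,23), C(d2,20)
A→slot 2; D→slot 3; H→slot 1; G→slot 4; F skipped; I skipped; E skipped; B skipped; C skipped.
Profit = 50 + 64 + 52 + 46 = 212

212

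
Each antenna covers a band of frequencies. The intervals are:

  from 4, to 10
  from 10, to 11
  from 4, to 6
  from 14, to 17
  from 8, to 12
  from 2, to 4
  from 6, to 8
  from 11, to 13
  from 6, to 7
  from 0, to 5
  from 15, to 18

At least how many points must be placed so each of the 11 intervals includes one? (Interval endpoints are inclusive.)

Process intervals by earliest right end; each time one isn't hit yet, stab at its right endpoint.
By right end: [2,4]  [0,5]  [4,6]  [6,7]  [6,8]  [4,10]  [10,11]  [8,12]  [11,13]  [14,17]  [15,18]
[2,4] uncovered → point at 4; [6,7] uncovered → point at 7; [10,11] uncovered → point at 11; [14,17] uncovered → point at 17.
Points: 4, 7, 11, 17 (4 total).

4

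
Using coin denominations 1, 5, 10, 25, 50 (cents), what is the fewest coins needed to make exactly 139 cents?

8

Greedy: take as many of the largest coin as possible, then repeat with the remainder.
139 − 2×50→39 − 1×25→14 − 1×10→4 − 4×1→0
Total coins = 2 + 1 + 1 + 4 = 8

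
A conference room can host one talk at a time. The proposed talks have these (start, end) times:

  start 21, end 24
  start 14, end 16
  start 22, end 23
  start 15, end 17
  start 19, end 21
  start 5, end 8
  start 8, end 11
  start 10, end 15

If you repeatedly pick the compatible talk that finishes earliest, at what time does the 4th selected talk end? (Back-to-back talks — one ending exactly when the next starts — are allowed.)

21

By end time: (5,8), (8,11), (10,15), (14,16), (15,17), (19,21), (22,23), (21,24).
Pick (5,8); next start ≥ 8 → (8,11); next start ≥ 11 → (14,16); next start ≥ 16 → (19,21); next start ≥ 21 → (22,23).
Selected: (5,8) (8,11) (14,16) (19,21) (22,23)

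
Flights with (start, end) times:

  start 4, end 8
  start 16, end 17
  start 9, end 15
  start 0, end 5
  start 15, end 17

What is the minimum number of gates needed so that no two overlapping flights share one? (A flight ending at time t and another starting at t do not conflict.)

2

The answer is the maximum number of intervals overlapping at any instant.
Events (time:±→running): 0:+→1 4:+→2 … peak 2.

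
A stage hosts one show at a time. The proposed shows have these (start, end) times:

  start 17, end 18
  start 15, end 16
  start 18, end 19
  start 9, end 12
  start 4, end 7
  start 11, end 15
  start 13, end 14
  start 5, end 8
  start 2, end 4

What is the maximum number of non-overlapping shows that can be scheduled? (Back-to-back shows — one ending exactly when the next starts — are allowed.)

By end time: (2,4), (4,7), (5,8), (9,12), (13,14), (11,15), (15,16), (17,18), (18,19).
Pick (2,4); next start ≥ 4 → (4,7); next start ≥ 7 → (9,12); next start ≥ 12 → (13,14); next start ≥ 14 → (15,16); next start ≥ 16 → (17,18); next start ≥ 18 → (18,19).
Selected 7 shows.

7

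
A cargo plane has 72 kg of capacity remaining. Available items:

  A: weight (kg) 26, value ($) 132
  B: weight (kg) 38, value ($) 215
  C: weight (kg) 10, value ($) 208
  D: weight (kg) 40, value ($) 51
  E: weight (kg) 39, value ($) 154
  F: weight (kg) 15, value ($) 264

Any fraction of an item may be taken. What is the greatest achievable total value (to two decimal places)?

732.69

Order: C (208/10=20.80) > F (264/15=17.60) > B (215/38=5.66) > A (132/26=5.08) > E (154/39=3.95) > D (51/40=1.27)
Fill: take C (10 @ 208) → take F (15 @ 264) → take B (38 @ 215) → take 9/26 of A → 45.69; 72/72 used.
Total value = 732.69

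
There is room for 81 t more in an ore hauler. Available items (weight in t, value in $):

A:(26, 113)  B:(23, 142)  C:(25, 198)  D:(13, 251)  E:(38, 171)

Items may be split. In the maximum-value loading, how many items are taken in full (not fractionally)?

Greedy by value/weight ratio, highest first.
Ratios (sorted): D 19.31, C 7.92, B 6.17, E 4.50, A 4.35
take D (13 @ 251); take C (25 @ 198); take B (23 @ 142); take 20/38 of E → 90.00. Capacity used 81/81.
3 item(s) taken whole; one partial (take 20/38 of E).

3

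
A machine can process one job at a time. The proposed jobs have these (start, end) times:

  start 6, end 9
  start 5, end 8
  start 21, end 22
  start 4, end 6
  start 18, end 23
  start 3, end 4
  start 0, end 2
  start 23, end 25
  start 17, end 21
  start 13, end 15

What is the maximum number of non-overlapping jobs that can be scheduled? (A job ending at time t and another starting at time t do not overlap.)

Order by finish time; keep every interval that doesn't clash with the previous kept one.
By end time: (0,2), (3,4), (4,6), (5,8), (6,9), (13,15), (17,21), (21,22), (18,23), (23,25).
Pick (0,2); next start ≥ 2 → (3,4); next start ≥ 4 → (4,6); next start ≥ 6 → (6,9); next start ≥ 9 → (13,15); next start ≥ 15 → (17,21); next start ≥ 21 → (21,22); next start ≥ 22 → (23,25).
Selected 8 jobs.

8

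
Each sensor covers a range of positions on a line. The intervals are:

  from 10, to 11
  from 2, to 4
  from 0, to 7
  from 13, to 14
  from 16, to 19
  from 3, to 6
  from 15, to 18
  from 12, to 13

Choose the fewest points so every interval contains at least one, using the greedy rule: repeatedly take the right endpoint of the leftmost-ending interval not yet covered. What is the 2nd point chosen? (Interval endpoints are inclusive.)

11

Process intervals by earliest right end; each time one isn't hit yet, stab at its right endpoint.
Sorted: [2,4] [3,6] [0,7] [10,11] [12,13] [13,14] [15,18] [16,19]
{[2,4],[3,6],[0,7]} hit by 4; {[10,11]} hit by 11; {[12,13],[13,14]} hit by 13; {[15,18],[16,19]} hit by 18.
Points: 4, 11, 13, 18 (4 total).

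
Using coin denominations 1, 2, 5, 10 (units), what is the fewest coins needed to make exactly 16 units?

3

16 − 1×10→6 − 1×5→1 − 1×1→0
Total coins = 1 + 1 + 1 = 3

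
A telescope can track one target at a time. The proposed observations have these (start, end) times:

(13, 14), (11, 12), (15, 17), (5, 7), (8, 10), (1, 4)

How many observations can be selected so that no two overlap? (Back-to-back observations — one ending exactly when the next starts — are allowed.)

6

Sorted by end: (1,4)  (5,7)  (8,10)  (11,12)  (13,14)  (15,17)
take (1,4); take (5,7); take (8,10); take (11,12); take (13,14); take (15,17).
Selected 6 observations.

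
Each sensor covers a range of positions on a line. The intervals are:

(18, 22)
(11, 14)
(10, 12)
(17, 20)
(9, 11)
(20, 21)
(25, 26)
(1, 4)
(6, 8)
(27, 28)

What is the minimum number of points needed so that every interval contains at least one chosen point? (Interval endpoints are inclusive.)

6

By right end: [1,4]  [6,8]  [9,11]  [10,12]  [11,14]  [17,20]  [20,21]  [18,22]  [25,26]  [27,28]
[1,4] uncovered → point at 4; [6,8] uncovered → point at 8; [9,11] uncovered → point at 11; [17,20] uncovered → point at 20; [25,26] uncovered → point at 26; [27,28] uncovered → point at 28.
Points: 4, 8, 11, 20, 26, 28 (6 total).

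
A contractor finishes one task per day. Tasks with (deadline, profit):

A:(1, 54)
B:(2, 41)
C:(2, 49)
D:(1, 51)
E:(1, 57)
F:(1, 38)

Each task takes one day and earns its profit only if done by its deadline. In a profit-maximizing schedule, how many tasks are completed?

Sort by profit descending; place each in the latest free slot ≤ its deadline.
By profit: E(d1,57), A(d1,54), D(d1,51), C(d2,49), B(d2,41), F(d1,38)
E→slot 1; A skipped; D skipped; C→slot 2; B skipped; F skipped.
2 of 6 scheduled.

2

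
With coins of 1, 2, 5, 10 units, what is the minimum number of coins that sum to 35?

35 − 3×10→5 − 1×5→0
Total coins = 3 + 1 = 4

4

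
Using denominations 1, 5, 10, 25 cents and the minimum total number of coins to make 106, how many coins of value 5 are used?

Greedy: take as many of the largest coin as possible, then repeat with the remainder.
106 − 4×25→6 − 1×5→1 − 1×1→0
Count of 5: 1

1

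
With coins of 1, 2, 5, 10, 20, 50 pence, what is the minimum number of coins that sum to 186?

7

186 = 3×50 + 1×20 + 1×10 + 1×5 + 1×1
Total coins = 3 + 1 + 1 + 1 + 1 = 7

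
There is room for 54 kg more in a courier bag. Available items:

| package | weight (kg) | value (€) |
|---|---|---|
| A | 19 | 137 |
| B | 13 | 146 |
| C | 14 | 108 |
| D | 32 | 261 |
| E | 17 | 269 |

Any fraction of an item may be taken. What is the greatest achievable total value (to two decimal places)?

Ratios (sorted): E 15.82, B 11.23, D 8.16, C 7.71, A 7.21
take E (17 @ 269); take B (13 @ 146); take 24/32 of D → 195.75. Capacity used 54/54.
Total value = 610.75

610.75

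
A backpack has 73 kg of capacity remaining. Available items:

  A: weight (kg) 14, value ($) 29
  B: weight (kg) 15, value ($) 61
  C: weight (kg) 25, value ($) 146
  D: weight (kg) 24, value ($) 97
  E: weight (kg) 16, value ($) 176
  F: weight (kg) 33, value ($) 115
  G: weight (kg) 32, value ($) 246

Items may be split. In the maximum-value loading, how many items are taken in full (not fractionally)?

Order: E (176/16=11.00) > G (246/32=7.69) > C (146/25=5.84) > B (61/15=4.07) > D (97/24=4.04) > F (115/33=3.48) > A (29/14=2.07)
Fill: take E (16 @ 176) → take G (32 @ 246) → take C (25 @ 146); 73/73 used.
3 item(s) taken whole.

3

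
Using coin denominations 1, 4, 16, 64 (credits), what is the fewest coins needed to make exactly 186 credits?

186 = 2×64 + 3×16 + 2×4 + 2×1
Total coins = 2 + 3 + 2 + 2 = 9

9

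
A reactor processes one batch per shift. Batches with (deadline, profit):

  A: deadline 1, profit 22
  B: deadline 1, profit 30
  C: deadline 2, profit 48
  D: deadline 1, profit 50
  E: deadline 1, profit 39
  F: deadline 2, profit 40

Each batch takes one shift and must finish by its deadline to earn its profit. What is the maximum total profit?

98

Take jobs in profit order; each goes to the latest open slot no later than its deadline.
Profit order: D=50 C=48 F=40 E=39 B=30 A=22
Assign: D→slot 1, C→slot 2, F skipped, E skipped, B skipped, A skipped.
Slots: [1:D] [2:C]
Profit = 50 + 48 = 98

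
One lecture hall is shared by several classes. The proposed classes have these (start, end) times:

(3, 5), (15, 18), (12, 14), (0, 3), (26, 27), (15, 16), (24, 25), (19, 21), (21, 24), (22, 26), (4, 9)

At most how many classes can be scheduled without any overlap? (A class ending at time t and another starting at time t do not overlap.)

8

By end time: (0,3), (3,5), (4,9), (12,14), (15,16), (15,18), (19,21), (21,24), (24,25), (22,26), (26,27).
Pick (0,3); next start ≥ 3 → (3,5); next start ≥ 5 → (12,14); next start ≥ 14 → (15,16); next start ≥ 16 → (19,21); next start ≥ 21 → (21,24); next start ≥ 24 → (24,25); next start ≥ 25 → (26,27).
Selected 8 classes.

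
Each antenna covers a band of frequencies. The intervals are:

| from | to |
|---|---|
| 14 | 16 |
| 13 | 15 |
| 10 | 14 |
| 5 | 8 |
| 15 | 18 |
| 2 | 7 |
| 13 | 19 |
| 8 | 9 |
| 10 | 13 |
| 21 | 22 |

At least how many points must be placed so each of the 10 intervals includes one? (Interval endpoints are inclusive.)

5

Process intervals by earliest right end; each time one isn't hit yet, stab at its right endpoint.
By right end: [2,7]  [5,8]  [8,9]  [10,13]  [10,14]  [13,15]  [14,16]  [15,18]  [13,19]  [21,22]
[2,7] uncovered → point at 7; [8,9] uncovered → point at 9; [10,13] uncovered → point at 13; [14,16] uncovered → point at 16; [21,22] uncovered → point at 22.
Points: 7, 9, 13, 16, 22 (5 total).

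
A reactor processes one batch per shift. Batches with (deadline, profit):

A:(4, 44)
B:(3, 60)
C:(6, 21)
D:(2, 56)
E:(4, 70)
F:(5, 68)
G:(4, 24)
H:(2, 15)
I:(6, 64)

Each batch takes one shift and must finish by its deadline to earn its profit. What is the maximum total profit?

362

By profit: E(d4,70), F(d5,68), I(d6,64), B(d3,60), D(d2,56), A(d4,44), G(d4,24), C(d6,21), H(d2,15)
E→slot 4; F→slot 5; I→slot 6; B→slot 3; D→slot 2; A→slot 1; G skipped; C skipped; H skipped.
Profit = 44 + 56 + 60 + 70 + 68 + 64 = 362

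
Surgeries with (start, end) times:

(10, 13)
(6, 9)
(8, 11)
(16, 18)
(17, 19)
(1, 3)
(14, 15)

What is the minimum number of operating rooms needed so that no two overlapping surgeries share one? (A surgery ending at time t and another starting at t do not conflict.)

2

Events (time:±→running): 1:+→1 3:-→0 6:+→1 8:+→2 … peak 2.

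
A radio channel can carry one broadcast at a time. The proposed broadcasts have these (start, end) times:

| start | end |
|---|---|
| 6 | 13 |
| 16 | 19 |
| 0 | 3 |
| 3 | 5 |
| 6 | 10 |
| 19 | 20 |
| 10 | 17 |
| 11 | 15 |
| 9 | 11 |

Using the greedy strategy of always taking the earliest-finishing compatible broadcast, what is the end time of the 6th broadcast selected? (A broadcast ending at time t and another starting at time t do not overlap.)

20

Sorted by end: (0,3)  (3,5)  (6,10)  (9,11)  (6,13)  (11,15)  (10,17)  (16,19)  (19,20)
take (0,3); take (3,5); take (6,10); take (11,15); take (16,19); take (19,20).
Selected: (0,3) (3,5) (6,10) (11,15) (16,19) (19,20)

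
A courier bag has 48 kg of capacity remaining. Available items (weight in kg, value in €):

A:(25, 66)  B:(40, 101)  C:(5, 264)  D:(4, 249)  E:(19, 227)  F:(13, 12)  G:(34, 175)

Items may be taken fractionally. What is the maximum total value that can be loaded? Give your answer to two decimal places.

Sort by value per unit weight and fill in that order.
Ratios (sorted): D 62.25, C 52.80, E 11.95, G 5.15, A 2.64, B 2.52, F 0.92
take D (4 @ 249); take C (5 @ 264); take E (19 @ 227); take 20/34 of G → 102.94. Capacity used 48/48.
Total value = 842.94

842.94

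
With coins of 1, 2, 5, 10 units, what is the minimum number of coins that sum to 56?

Use the largest denomination that fits, subtract, and repeat.
56 = 5×10 + 1×5 + 1×1
Total coins = 5 + 1 + 1 = 7

7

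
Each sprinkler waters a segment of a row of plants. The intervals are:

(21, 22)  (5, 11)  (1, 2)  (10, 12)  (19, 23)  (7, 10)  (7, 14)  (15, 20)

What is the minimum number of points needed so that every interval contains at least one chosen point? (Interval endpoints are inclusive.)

Process intervals by earliest right end; each time one isn't hit yet, stab at its right endpoint.
By right end: [1,2]  [7,10]  [5,11]  [10,12]  [7,14]  [15,20]  [21,22]  [19,23]
[1,2] uncovered → point at 2; [7,10] uncovered → point at 10; [15,20] uncovered → point at 20; [21,22] uncovered → point at 22.
Points: 2, 10, 20, 22 (4 total).

4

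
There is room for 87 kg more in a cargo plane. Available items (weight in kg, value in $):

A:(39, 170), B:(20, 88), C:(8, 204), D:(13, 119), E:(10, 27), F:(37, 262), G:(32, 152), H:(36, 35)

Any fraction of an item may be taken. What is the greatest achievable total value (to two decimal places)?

722.75

Order: C (204/8=25.50) > D (119/13=9.15) > F (262/37=7.08) > G (152/32=4.75) > B (88/20=4.40) > A (170/39=4.36) > E (27/10=2.70) > H (35/36=0.97)
Fill: take C (8 @ 204) → take D (13 @ 119) → take F (37 @ 262) → take 29/32 of G → 137.75; 87/87 used.
Total value = 722.75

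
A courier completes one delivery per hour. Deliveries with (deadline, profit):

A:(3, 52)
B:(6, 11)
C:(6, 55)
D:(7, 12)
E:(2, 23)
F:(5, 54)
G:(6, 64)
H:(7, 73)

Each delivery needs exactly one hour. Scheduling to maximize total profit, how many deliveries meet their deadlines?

By profit: H(d7,73), G(d6,64), C(d6,55), F(d5,54), A(d3,52), E(d2,23), D(d7,12), B(d6,11)
H→slot 7; G→slot 6; C→slot 5; F→slot 4; A→slot 3; E→slot 2; D→slot 1; B skipped.
7 of 8 scheduled.

7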